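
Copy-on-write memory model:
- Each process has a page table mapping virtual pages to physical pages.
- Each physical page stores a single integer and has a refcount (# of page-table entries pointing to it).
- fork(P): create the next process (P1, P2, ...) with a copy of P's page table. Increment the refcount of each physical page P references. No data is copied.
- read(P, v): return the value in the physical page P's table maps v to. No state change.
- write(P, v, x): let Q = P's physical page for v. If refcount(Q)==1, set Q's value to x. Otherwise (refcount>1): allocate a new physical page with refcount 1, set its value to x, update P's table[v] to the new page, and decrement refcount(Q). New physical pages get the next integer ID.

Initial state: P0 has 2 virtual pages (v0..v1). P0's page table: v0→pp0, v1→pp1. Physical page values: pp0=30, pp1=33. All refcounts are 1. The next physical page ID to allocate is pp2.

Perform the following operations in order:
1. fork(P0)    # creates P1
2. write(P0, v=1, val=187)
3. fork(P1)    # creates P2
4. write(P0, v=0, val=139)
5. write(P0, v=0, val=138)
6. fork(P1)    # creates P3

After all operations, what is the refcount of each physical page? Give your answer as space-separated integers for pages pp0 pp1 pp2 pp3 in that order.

Op 1: fork(P0) -> P1. 2 ppages; refcounts: pp0:2 pp1:2
Op 2: write(P0, v1, 187). refcount(pp1)=2>1 -> COPY to pp2. 3 ppages; refcounts: pp0:2 pp1:1 pp2:1
Op 3: fork(P1) -> P2. 3 ppages; refcounts: pp0:3 pp1:2 pp2:1
Op 4: write(P0, v0, 139). refcount(pp0)=3>1 -> COPY to pp3. 4 ppages; refcounts: pp0:2 pp1:2 pp2:1 pp3:1
Op 5: write(P0, v0, 138). refcount(pp3)=1 -> write in place. 4 ppages; refcounts: pp0:2 pp1:2 pp2:1 pp3:1
Op 6: fork(P1) -> P3. 4 ppages; refcounts: pp0:3 pp1:3 pp2:1 pp3:1

Answer: 3 3 1 1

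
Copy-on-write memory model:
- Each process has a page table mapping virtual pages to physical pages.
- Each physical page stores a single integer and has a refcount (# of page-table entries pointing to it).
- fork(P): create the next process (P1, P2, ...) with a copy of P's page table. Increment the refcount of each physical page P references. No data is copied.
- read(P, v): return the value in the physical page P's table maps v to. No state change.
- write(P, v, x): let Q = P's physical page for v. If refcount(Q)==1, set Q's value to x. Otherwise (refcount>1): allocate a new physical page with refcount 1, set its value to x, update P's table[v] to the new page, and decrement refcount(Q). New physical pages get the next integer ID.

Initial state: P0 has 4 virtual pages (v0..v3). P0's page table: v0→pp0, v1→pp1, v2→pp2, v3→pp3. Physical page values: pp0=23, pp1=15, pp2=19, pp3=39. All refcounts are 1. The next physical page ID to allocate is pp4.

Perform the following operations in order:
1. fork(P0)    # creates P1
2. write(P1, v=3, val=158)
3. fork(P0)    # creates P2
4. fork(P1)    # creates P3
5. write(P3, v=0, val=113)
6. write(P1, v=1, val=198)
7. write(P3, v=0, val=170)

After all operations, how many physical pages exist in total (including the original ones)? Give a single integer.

Answer: 7

Derivation:
Op 1: fork(P0) -> P1. 4 ppages; refcounts: pp0:2 pp1:2 pp2:2 pp3:2
Op 2: write(P1, v3, 158). refcount(pp3)=2>1 -> COPY to pp4. 5 ppages; refcounts: pp0:2 pp1:2 pp2:2 pp3:1 pp4:1
Op 3: fork(P0) -> P2. 5 ppages; refcounts: pp0:3 pp1:3 pp2:3 pp3:2 pp4:1
Op 4: fork(P1) -> P3. 5 ppages; refcounts: pp0:4 pp1:4 pp2:4 pp3:2 pp4:2
Op 5: write(P3, v0, 113). refcount(pp0)=4>1 -> COPY to pp5. 6 ppages; refcounts: pp0:3 pp1:4 pp2:4 pp3:2 pp4:2 pp5:1
Op 6: write(P1, v1, 198). refcount(pp1)=4>1 -> COPY to pp6. 7 ppages; refcounts: pp0:3 pp1:3 pp2:4 pp3:2 pp4:2 pp5:1 pp6:1
Op 7: write(P3, v0, 170). refcount(pp5)=1 -> write in place. 7 ppages; refcounts: pp0:3 pp1:3 pp2:4 pp3:2 pp4:2 pp5:1 pp6:1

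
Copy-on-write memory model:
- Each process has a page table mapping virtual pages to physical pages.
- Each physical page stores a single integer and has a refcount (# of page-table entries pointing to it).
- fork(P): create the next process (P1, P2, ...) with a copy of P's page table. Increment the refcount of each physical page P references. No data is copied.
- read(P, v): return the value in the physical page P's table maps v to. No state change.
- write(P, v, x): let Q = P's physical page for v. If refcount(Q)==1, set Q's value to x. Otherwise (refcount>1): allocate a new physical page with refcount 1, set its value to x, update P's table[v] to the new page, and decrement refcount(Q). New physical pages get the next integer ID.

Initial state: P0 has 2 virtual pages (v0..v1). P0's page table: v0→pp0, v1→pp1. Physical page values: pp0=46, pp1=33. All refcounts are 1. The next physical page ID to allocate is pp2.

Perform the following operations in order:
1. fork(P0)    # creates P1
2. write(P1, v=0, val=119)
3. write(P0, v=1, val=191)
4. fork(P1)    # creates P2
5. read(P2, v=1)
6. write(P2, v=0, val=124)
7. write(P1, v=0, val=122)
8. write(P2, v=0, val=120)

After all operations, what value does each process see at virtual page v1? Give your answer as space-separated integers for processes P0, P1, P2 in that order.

Answer: 191 33 33

Derivation:
Op 1: fork(P0) -> P1. 2 ppages; refcounts: pp0:2 pp1:2
Op 2: write(P1, v0, 119). refcount(pp0)=2>1 -> COPY to pp2. 3 ppages; refcounts: pp0:1 pp1:2 pp2:1
Op 3: write(P0, v1, 191). refcount(pp1)=2>1 -> COPY to pp3. 4 ppages; refcounts: pp0:1 pp1:1 pp2:1 pp3:1
Op 4: fork(P1) -> P2. 4 ppages; refcounts: pp0:1 pp1:2 pp2:2 pp3:1
Op 5: read(P2, v1) -> 33. No state change.
Op 6: write(P2, v0, 124). refcount(pp2)=2>1 -> COPY to pp4. 5 ppages; refcounts: pp0:1 pp1:2 pp2:1 pp3:1 pp4:1
Op 7: write(P1, v0, 122). refcount(pp2)=1 -> write in place. 5 ppages; refcounts: pp0:1 pp1:2 pp2:1 pp3:1 pp4:1
Op 8: write(P2, v0, 120). refcount(pp4)=1 -> write in place. 5 ppages; refcounts: pp0:1 pp1:2 pp2:1 pp3:1 pp4:1
P0: v1 -> pp3 = 191
P1: v1 -> pp1 = 33
P2: v1 -> pp1 = 33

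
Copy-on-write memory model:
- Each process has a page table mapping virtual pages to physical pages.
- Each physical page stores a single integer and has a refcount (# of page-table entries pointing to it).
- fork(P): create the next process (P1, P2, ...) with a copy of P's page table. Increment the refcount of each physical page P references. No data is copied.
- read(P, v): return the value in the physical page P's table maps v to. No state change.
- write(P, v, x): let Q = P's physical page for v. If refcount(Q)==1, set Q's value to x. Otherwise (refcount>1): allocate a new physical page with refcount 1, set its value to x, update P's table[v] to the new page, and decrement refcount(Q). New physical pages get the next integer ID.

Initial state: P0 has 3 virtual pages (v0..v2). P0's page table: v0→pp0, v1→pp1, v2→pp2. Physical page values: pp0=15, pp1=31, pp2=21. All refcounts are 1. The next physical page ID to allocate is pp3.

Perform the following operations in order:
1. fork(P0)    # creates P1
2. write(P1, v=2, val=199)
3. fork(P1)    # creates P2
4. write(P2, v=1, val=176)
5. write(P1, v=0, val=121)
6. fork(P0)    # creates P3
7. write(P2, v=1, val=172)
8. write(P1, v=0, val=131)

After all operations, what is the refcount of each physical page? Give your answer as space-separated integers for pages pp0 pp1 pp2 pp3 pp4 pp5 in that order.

Answer: 3 3 2 2 1 1

Derivation:
Op 1: fork(P0) -> P1. 3 ppages; refcounts: pp0:2 pp1:2 pp2:2
Op 2: write(P1, v2, 199). refcount(pp2)=2>1 -> COPY to pp3. 4 ppages; refcounts: pp0:2 pp1:2 pp2:1 pp3:1
Op 3: fork(P1) -> P2. 4 ppages; refcounts: pp0:3 pp1:3 pp2:1 pp3:2
Op 4: write(P2, v1, 176). refcount(pp1)=3>1 -> COPY to pp4. 5 ppages; refcounts: pp0:3 pp1:2 pp2:1 pp3:2 pp4:1
Op 5: write(P1, v0, 121). refcount(pp0)=3>1 -> COPY to pp5. 6 ppages; refcounts: pp0:2 pp1:2 pp2:1 pp3:2 pp4:1 pp5:1
Op 6: fork(P0) -> P3. 6 ppages; refcounts: pp0:3 pp1:3 pp2:2 pp3:2 pp4:1 pp5:1
Op 7: write(P2, v1, 172). refcount(pp4)=1 -> write in place. 6 ppages; refcounts: pp0:3 pp1:3 pp2:2 pp3:2 pp4:1 pp5:1
Op 8: write(P1, v0, 131). refcount(pp5)=1 -> write in place. 6 ppages; refcounts: pp0:3 pp1:3 pp2:2 pp3:2 pp4:1 pp5:1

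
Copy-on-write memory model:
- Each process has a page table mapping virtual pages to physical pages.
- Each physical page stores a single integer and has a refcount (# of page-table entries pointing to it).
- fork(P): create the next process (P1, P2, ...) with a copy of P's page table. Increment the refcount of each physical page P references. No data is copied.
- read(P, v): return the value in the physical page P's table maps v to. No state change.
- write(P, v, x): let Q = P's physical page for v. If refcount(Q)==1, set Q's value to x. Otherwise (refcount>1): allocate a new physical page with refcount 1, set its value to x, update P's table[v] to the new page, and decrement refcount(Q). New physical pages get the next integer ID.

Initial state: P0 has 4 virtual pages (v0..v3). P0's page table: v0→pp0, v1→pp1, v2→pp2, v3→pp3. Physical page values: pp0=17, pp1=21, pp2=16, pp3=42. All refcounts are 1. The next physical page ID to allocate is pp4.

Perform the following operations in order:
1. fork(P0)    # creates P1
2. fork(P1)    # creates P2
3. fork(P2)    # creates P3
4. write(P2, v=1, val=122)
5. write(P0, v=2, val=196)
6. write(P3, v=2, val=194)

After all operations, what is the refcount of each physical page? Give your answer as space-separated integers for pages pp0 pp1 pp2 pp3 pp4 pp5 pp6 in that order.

Op 1: fork(P0) -> P1. 4 ppages; refcounts: pp0:2 pp1:2 pp2:2 pp3:2
Op 2: fork(P1) -> P2. 4 ppages; refcounts: pp0:3 pp1:3 pp2:3 pp3:3
Op 3: fork(P2) -> P3. 4 ppages; refcounts: pp0:4 pp1:4 pp2:4 pp3:4
Op 4: write(P2, v1, 122). refcount(pp1)=4>1 -> COPY to pp4. 5 ppages; refcounts: pp0:4 pp1:3 pp2:4 pp3:4 pp4:1
Op 5: write(P0, v2, 196). refcount(pp2)=4>1 -> COPY to pp5. 6 ppages; refcounts: pp0:4 pp1:3 pp2:3 pp3:4 pp4:1 pp5:1
Op 6: write(P3, v2, 194). refcount(pp2)=3>1 -> COPY to pp6. 7 ppages; refcounts: pp0:4 pp1:3 pp2:2 pp3:4 pp4:1 pp5:1 pp6:1

Answer: 4 3 2 4 1 1 1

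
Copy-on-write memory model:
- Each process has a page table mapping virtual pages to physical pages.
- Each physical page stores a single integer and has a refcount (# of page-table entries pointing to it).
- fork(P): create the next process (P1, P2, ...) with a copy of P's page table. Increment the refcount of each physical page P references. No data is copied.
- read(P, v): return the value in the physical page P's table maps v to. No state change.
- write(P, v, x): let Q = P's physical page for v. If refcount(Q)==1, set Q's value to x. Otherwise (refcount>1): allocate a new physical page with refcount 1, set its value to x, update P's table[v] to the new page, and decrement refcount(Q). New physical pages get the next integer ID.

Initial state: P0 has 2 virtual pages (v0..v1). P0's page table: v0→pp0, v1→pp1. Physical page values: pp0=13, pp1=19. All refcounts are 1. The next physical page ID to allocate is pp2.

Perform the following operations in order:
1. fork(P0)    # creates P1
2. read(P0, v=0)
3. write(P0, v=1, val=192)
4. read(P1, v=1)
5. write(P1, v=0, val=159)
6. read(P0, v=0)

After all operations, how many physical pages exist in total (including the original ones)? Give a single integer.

Op 1: fork(P0) -> P1. 2 ppages; refcounts: pp0:2 pp1:2
Op 2: read(P0, v0) -> 13. No state change.
Op 3: write(P0, v1, 192). refcount(pp1)=2>1 -> COPY to pp2. 3 ppages; refcounts: pp0:2 pp1:1 pp2:1
Op 4: read(P1, v1) -> 19. No state change.
Op 5: write(P1, v0, 159). refcount(pp0)=2>1 -> COPY to pp3. 4 ppages; refcounts: pp0:1 pp1:1 pp2:1 pp3:1
Op 6: read(P0, v0) -> 13. No state change.

Answer: 4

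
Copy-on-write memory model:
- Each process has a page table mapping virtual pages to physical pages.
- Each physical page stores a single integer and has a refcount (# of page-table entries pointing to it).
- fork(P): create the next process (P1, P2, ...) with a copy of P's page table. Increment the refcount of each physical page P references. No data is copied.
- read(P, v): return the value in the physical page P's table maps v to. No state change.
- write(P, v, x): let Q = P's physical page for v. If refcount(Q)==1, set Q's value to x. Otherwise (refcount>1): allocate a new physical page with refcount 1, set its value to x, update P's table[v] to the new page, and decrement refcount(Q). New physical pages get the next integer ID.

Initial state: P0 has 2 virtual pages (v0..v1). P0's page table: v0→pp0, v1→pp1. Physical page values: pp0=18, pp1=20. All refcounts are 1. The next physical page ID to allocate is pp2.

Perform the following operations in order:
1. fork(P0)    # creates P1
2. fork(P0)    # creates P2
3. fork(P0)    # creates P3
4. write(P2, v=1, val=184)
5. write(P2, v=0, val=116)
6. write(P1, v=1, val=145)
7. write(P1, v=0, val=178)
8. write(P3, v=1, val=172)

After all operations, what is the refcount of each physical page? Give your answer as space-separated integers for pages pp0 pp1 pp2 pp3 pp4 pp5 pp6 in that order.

Op 1: fork(P0) -> P1. 2 ppages; refcounts: pp0:2 pp1:2
Op 2: fork(P0) -> P2. 2 ppages; refcounts: pp0:3 pp1:3
Op 3: fork(P0) -> P3. 2 ppages; refcounts: pp0:4 pp1:4
Op 4: write(P2, v1, 184). refcount(pp1)=4>1 -> COPY to pp2. 3 ppages; refcounts: pp0:4 pp1:3 pp2:1
Op 5: write(P2, v0, 116). refcount(pp0)=4>1 -> COPY to pp3. 4 ppages; refcounts: pp0:3 pp1:3 pp2:1 pp3:1
Op 6: write(P1, v1, 145). refcount(pp1)=3>1 -> COPY to pp4. 5 ppages; refcounts: pp0:3 pp1:2 pp2:1 pp3:1 pp4:1
Op 7: write(P1, v0, 178). refcount(pp0)=3>1 -> COPY to pp5. 6 ppages; refcounts: pp0:2 pp1:2 pp2:1 pp3:1 pp4:1 pp5:1
Op 8: write(P3, v1, 172). refcount(pp1)=2>1 -> COPY to pp6. 7 ppages; refcounts: pp0:2 pp1:1 pp2:1 pp3:1 pp4:1 pp5:1 pp6:1

Answer: 2 1 1 1 1 1 1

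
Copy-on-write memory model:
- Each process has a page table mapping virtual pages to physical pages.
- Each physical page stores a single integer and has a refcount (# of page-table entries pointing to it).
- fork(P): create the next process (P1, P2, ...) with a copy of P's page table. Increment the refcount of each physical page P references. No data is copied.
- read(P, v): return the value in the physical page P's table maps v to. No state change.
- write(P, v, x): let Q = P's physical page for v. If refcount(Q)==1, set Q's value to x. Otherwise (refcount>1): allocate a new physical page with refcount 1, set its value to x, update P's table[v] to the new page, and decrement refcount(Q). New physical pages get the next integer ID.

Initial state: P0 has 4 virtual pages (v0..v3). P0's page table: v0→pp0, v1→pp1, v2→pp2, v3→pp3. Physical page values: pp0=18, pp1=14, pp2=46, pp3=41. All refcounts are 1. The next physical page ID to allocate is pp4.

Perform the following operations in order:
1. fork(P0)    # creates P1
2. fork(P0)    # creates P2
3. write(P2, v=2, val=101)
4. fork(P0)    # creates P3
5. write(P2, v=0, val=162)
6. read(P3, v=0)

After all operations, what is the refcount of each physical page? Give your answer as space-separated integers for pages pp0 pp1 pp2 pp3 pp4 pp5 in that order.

Answer: 3 4 3 4 1 1

Derivation:
Op 1: fork(P0) -> P1. 4 ppages; refcounts: pp0:2 pp1:2 pp2:2 pp3:2
Op 2: fork(P0) -> P2. 4 ppages; refcounts: pp0:3 pp1:3 pp2:3 pp3:3
Op 3: write(P2, v2, 101). refcount(pp2)=3>1 -> COPY to pp4. 5 ppages; refcounts: pp0:3 pp1:3 pp2:2 pp3:3 pp4:1
Op 4: fork(P0) -> P3. 5 ppages; refcounts: pp0:4 pp1:4 pp2:3 pp3:4 pp4:1
Op 5: write(P2, v0, 162). refcount(pp0)=4>1 -> COPY to pp5. 6 ppages; refcounts: pp0:3 pp1:4 pp2:3 pp3:4 pp4:1 pp5:1
Op 6: read(P3, v0) -> 18. No state change.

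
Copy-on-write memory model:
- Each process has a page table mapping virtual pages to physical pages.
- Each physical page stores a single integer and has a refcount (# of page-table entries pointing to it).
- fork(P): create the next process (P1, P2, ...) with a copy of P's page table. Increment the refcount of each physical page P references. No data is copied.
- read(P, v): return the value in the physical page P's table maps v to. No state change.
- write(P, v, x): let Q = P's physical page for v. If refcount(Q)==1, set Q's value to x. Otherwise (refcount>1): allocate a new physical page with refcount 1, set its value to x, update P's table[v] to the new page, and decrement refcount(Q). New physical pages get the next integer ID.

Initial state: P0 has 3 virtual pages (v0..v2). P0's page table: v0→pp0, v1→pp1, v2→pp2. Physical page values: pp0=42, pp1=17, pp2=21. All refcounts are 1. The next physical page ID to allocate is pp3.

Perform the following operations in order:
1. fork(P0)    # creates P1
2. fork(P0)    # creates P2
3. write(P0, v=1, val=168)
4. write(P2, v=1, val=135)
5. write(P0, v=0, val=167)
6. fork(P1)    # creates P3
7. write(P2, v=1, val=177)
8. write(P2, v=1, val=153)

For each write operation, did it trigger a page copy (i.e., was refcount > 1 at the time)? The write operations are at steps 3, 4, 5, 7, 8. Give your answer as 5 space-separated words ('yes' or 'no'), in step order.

Op 1: fork(P0) -> P1. 3 ppages; refcounts: pp0:2 pp1:2 pp2:2
Op 2: fork(P0) -> P2. 3 ppages; refcounts: pp0:3 pp1:3 pp2:3
Op 3: write(P0, v1, 168). refcount(pp1)=3>1 -> COPY to pp3. 4 ppages; refcounts: pp0:3 pp1:2 pp2:3 pp3:1
Op 4: write(P2, v1, 135). refcount(pp1)=2>1 -> COPY to pp4. 5 ppages; refcounts: pp0:3 pp1:1 pp2:3 pp3:1 pp4:1
Op 5: write(P0, v0, 167). refcount(pp0)=3>1 -> COPY to pp5. 6 ppages; refcounts: pp0:2 pp1:1 pp2:3 pp3:1 pp4:1 pp5:1
Op 6: fork(P1) -> P3. 6 ppages; refcounts: pp0:3 pp1:2 pp2:4 pp3:1 pp4:1 pp5:1
Op 7: write(P2, v1, 177). refcount(pp4)=1 -> write in place. 6 ppages; refcounts: pp0:3 pp1:2 pp2:4 pp3:1 pp4:1 pp5:1
Op 8: write(P2, v1, 153). refcount(pp4)=1 -> write in place. 6 ppages; refcounts: pp0:3 pp1:2 pp2:4 pp3:1 pp4:1 pp5:1

yes yes yes no no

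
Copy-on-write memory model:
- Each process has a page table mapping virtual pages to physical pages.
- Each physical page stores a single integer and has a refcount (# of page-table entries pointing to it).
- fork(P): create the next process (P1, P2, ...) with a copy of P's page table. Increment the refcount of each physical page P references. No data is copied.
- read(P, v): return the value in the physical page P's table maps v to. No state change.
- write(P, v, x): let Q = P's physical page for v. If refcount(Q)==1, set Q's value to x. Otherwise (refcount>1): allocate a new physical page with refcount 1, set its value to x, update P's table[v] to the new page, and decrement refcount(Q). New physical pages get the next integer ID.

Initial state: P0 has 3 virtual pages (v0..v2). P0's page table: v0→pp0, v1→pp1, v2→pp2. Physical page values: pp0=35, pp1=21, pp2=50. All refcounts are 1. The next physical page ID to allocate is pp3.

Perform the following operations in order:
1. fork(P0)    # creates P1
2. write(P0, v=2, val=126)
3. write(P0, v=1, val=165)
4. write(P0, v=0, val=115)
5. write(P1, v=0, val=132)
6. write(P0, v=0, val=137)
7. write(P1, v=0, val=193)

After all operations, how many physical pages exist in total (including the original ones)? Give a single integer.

Op 1: fork(P0) -> P1. 3 ppages; refcounts: pp0:2 pp1:2 pp2:2
Op 2: write(P0, v2, 126). refcount(pp2)=2>1 -> COPY to pp3. 4 ppages; refcounts: pp0:2 pp1:2 pp2:1 pp3:1
Op 3: write(P0, v1, 165). refcount(pp1)=2>1 -> COPY to pp4. 5 ppages; refcounts: pp0:2 pp1:1 pp2:1 pp3:1 pp4:1
Op 4: write(P0, v0, 115). refcount(pp0)=2>1 -> COPY to pp5. 6 ppages; refcounts: pp0:1 pp1:1 pp2:1 pp3:1 pp4:1 pp5:1
Op 5: write(P1, v0, 132). refcount(pp0)=1 -> write in place. 6 ppages; refcounts: pp0:1 pp1:1 pp2:1 pp3:1 pp4:1 pp5:1
Op 6: write(P0, v0, 137). refcount(pp5)=1 -> write in place. 6 ppages; refcounts: pp0:1 pp1:1 pp2:1 pp3:1 pp4:1 pp5:1
Op 7: write(P1, v0, 193). refcount(pp0)=1 -> write in place. 6 ppages; refcounts: pp0:1 pp1:1 pp2:1 pp3:1 pp4:1 pp5:1

Answer: 6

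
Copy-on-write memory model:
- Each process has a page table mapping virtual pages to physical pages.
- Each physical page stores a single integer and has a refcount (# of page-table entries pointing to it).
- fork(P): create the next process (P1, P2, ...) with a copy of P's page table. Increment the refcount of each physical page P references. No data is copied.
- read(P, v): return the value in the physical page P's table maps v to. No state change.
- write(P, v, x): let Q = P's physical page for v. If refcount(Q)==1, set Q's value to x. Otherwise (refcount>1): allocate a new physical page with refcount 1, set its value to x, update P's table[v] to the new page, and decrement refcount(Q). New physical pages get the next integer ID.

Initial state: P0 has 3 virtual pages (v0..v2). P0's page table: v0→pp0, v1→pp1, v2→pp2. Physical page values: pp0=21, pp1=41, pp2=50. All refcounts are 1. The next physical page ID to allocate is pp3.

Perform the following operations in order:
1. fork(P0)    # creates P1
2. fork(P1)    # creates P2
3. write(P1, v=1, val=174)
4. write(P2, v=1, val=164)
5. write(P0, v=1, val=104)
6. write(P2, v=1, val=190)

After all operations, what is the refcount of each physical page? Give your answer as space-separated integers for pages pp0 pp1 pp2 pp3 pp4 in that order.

Op 1: fork(P0) -> P1. 3 ppages; refcounts: pp0:2 pp1:2 pp2:2
Op 2: fork(P1) -> P2. 3 ppages; refcounts: pp0:3 pp1:3 pp2:3
Op 3: write(P1, v1, 174). refcount(pp1)=3>1 -> COPY to pp3. 4 ppages; refcounts: pp0:3 pp1:2 pp2:3 pp3:1
Op 4: write(P2, v1, 164). refcount(pp1)=2>1 -> COPY to pp4. 5 ppages; refcounts: pp0:3 pp1:1 pp2:3 pp3:1 pp4:1
Op 5: write(P0, v1, 104). refcount(pp1)=1 -> write in place. 5 ppages; refcounts: pp0:3 pp1:1 pp2:3 pp3:1 pp4:1
Op 6: write(P2, v1, 190). refcount(pp4)=1 -> write in place. 5 ppages; refcounts: pp0:3 pp1:1 pp2:3 pp3:1 pp4:1

Answer: 3 1 3 1 1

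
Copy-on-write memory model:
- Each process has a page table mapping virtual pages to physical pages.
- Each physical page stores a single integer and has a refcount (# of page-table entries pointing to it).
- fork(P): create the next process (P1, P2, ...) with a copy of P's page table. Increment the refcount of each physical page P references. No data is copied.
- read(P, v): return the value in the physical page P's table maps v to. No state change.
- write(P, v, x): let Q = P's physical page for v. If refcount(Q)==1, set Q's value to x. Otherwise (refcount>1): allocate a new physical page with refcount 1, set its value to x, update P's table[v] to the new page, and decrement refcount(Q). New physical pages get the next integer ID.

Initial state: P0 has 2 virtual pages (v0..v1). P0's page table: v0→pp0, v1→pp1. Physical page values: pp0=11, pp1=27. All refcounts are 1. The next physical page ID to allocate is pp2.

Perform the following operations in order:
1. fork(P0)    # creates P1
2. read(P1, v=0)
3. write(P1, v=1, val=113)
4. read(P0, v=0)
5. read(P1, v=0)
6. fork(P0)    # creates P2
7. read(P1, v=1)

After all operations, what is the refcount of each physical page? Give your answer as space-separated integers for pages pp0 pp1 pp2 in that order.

Answer: 3 2 1

Derivation:
Op 1: fork(P0) -> P1. 2 ppages; refcounts: pp0:2 pp1:2
Op 2: read(P1, v0) -> 11. No state change.
Op 3: write(P1, v1, 113). refcount(pp1)=2>1 -> COPY to pp2. 3 ppages; refcounts: pp0:2 pp1:1 pp2:1
Op 4: read(P0, v0) -> 11. No state change.
Op 5: read(P1, v0) -> 11. No state change.
Op 6: fork(P0) -> P2. 3 ppages; refcounts: pp0:3 pp1:2 pp2:1
Op 7: read(P1, v1) -> 113. No state change.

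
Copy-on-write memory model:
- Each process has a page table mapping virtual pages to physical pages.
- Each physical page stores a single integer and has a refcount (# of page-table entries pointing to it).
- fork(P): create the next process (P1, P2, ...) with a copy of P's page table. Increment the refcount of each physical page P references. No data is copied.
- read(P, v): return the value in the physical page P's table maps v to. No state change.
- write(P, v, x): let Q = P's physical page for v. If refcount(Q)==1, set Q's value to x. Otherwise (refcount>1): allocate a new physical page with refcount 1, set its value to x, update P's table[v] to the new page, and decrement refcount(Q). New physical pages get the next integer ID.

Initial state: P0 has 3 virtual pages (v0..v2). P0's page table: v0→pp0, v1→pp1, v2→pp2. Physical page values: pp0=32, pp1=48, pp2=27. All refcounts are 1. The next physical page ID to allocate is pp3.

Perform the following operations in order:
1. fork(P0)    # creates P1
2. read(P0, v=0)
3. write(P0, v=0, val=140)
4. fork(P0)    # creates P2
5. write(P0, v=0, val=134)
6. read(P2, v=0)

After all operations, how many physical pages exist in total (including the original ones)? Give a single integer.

Op 1: fork(P0) -> P1. 3 ppages; refcounts: pp0:2 pp1:2 pp2:2
Op 2: read(P0, v0) -> 32. No state change.
Op 3: write(P0, v0, 140). refcount(pp0)=2>1 -> COPY to pp3. 4 ppages; refcounts: pp0:1 pp1:2 pp2:2 pp3:1
Op 4: fork(P0) -> P2. 4 ppages; refcounts: pp0:1 pp1:3 pp2:3 pp3:2
Op 5: write(P0, v0, 134). refcount(pp3)=2>1 -> COPY to pp4. 5 ppages; refcounts: pp0:1 pp1:3 pp2:3 pp3:1 pp4:1
Op 6: read(P2, v0) -> 140. No state change.

Answer: 5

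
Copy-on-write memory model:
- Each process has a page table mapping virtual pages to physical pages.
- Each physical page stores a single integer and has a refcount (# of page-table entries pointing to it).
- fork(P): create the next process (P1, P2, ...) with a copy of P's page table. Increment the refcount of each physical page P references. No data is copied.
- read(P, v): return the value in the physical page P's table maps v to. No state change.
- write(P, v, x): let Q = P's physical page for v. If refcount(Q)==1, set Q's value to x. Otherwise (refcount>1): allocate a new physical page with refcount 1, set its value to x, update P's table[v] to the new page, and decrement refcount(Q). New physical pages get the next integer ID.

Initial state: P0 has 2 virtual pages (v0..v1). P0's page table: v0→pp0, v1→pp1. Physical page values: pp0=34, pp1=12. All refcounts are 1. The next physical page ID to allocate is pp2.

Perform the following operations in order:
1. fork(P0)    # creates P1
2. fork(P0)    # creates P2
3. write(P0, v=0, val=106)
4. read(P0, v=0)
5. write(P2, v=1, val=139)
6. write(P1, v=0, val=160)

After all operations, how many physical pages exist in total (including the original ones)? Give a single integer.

Op 1: fork(P0) -> P1. 2 ppages; refcounts: pp0:2 pp1:2
Op 2: fork(P0) -> P2. 2 ppages; refcounts: pp0:3 pp1:3
Op 3: write(P0, v0, 106). refcount(pp0)=3>1 -> COPY to pp2. 3 ppages; refcounts: pp0:2 pp1:3 pp2:1
Op 4: read(P0, v0) -> 106. No state change.
Op 5: write(P2, v1, 139). refcount(pp1)=3>1 -> COPY to pp3. 4 ppages; refcounts: pp0:2 pp1:2 pp2:1 pp3:1
Op 6: write(P1, v0, 160). refcount(pp0)=2>1 -> COPY to pp4. 5 ppages; refcounts: pp0:1 pp1:2 pp2:1 pp3:1 pp4:1

Answer: 5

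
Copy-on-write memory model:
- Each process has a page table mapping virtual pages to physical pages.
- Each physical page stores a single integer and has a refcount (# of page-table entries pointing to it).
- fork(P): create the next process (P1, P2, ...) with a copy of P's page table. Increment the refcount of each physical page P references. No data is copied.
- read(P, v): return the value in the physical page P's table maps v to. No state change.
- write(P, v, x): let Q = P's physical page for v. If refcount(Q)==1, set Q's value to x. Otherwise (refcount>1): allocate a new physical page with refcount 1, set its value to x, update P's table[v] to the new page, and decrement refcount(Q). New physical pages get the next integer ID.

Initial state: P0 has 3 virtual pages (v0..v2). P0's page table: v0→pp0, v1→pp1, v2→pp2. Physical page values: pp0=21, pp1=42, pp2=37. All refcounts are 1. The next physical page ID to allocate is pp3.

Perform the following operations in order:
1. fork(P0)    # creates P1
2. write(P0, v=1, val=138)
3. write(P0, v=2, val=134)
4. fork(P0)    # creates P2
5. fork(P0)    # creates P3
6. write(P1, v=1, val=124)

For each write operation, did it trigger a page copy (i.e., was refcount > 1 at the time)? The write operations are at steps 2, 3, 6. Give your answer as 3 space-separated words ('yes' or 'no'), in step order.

Op 1: fork(P0) -> P1. 3 ppages; refcounts: pp0:2 pp1:2 pp2:2
Op 2: write(P0, v1, 138). refcount(pp1)=2>1 -> COPY to pp3. 4 ppages; refcounts: pp0:2 pp1:1 pp2:2 pp3:1
Op 3: write(P0, v2, 134). refcount(pp2)=2>1 -> COPY to pp4. 5 ppages; refcounts: pp0:2 pp1:1 pp2:1 pp3:1 pp4:1
Op 4: fork(P0) -> P2. 5 ppages; refcounts: pp0:3 pp1:1 pp2:1 pp3:2 pp4:2
Op 5: fork(P0) -> P3. 5 ppages; refcounts: pp0:4 pp1:1 pp2:1 pp3:3 pp4:3
Op 6: write(P1, v1, 124). refcount(pp1)=1 -> write in place. 5 ppages; refcounts: pp0:4 pp1:1 pp2:1 pp3:3 pp4:3

yes yes no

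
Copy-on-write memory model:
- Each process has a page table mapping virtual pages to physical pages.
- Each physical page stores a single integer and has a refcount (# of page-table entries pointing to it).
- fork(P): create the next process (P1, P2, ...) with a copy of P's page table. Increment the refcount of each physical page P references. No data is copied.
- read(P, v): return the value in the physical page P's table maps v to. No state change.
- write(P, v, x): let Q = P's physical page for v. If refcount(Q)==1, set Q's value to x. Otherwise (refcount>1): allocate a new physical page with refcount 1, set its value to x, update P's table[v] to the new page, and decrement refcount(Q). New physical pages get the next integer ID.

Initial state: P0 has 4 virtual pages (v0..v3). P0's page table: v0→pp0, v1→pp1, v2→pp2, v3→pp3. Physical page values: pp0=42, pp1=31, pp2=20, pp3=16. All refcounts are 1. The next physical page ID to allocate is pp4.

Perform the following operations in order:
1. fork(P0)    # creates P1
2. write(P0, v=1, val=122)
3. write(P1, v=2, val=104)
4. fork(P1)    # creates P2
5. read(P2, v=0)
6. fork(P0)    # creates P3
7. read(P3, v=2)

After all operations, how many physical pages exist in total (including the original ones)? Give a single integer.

Answer: 6

Derivation:
Op 1: fork(P0) -> P1. 4 ppages; refcounts: pp0:2 pp1:2 pp2:2 pp3:2
Op 2: write(P0, v1, 122). refcount(pp1)=2>1 -> COPY to pp4. 5 ppages; refcounts: pp0:2 pp1:1 pp2:2 pp3:2 pp4:1
Op 3: write(P1, v2, 104). refcount(pp2)=2>1 -> COPY to pp5. 6 ppages; refcounts: pp0:2 pp1:1 pp2:1 pp3:2 pp4:1 pp5:1
Op 4: fork(P1) -> P2. 6 ppages; refcounts: pp0:3 pp1:2 pp2:1 pp3:3 pp4:1 pp5:2
Op 5: read(P2, v0) -> 42. No state change.
Op 6: fork(P0) -> P3. 6 ppages; refcounts: pp0:4 pp1:2 pp2:2 pp3:4 pp4:2 pp5:2
Op 7: read(P3, v2) -> 20. No state change.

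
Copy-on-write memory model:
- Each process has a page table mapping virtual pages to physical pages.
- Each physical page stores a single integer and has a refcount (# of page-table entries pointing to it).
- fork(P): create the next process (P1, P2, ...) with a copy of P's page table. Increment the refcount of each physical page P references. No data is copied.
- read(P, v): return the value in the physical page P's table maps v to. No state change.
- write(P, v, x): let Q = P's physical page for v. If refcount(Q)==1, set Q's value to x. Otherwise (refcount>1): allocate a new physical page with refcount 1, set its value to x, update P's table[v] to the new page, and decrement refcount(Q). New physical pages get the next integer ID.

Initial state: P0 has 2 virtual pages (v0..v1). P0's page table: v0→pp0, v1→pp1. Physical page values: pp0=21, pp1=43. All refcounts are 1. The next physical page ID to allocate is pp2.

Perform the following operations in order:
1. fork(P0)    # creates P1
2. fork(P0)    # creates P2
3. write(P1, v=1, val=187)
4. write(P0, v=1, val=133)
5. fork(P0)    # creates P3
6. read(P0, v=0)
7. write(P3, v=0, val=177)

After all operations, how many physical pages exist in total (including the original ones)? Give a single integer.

Op 1: fork(P0) -> P1. 2 ppages; refcounts: pp0:2 pp1:2
Op 2: fork(P0) -> P2. 2 ppages; refcounts: pp0:3 pp1:3
Op 3: write(P1, v1, 187). refcount(pp1)=3>1 -> COPY to pp2. 3 ppages; refcounts: pp0:3 pp1:2 pp2:1
Op 4: write(P0, v1, 133). refcount(pp1)=2>1 -> COPY to pp3. 4 ppages; refcounts: pp0:3 pp1:1 pp2:1 pp3:1
Op 5: fork(P0) -> P3. 4 ppages; refcounts: pp0:4 pp1:1 pp2:1 pp3:2
Op 6: read(P0, v0) -> 21. No state change.
Op 7: write(P3, v0, 177). refcount(pp0)=4>1 -> COPY to pp4. 5 ppages; refcounts: pp0:3 pp1:1 pp2:1 pp3:2 pp4:1

Answer: 5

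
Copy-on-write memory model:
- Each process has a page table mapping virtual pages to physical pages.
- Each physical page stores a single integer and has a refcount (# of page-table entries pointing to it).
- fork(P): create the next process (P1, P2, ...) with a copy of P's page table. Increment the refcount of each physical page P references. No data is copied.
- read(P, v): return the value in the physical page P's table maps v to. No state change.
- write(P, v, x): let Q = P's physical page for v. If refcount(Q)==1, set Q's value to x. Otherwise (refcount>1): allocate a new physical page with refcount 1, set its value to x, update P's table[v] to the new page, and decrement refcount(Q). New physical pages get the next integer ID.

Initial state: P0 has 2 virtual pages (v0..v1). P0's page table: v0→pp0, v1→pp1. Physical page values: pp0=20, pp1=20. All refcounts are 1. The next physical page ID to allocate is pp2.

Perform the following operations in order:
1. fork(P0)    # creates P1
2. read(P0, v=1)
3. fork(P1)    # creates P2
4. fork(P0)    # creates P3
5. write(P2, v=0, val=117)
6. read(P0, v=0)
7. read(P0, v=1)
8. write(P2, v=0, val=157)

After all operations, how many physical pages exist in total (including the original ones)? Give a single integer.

Answer: 3

Derivation:
Op 1: fork(P0) -> P1. 2 ppages; refcounts: pp0:2 pp1:2
Op 2: read(P0, v1) -> 20. No state change.
Op 3: fork(P1) -> P2. 2 ppages; refcounts: pp0:3 pp1:3
Op 4: fork(P0) -> P3. 2 ppages; refcounts: pp0:4 pp1:4
Op 5: write(P2, v0, 117). refcount(pp0)=4>1 -> COPY to pp2. 3 ppages; refcounts: pp0:3 pp1:4 pp2:1
Op 6: read(P0, v0) -> 20. No state change.
Op 7: read(P0, v1) -> 20. No state change.
Op 8: write(P2, v0, 157). refcount(pp2)=1 -> write in place. 3 ppages; refcounts: pp0:3 pp1:4 pp2:1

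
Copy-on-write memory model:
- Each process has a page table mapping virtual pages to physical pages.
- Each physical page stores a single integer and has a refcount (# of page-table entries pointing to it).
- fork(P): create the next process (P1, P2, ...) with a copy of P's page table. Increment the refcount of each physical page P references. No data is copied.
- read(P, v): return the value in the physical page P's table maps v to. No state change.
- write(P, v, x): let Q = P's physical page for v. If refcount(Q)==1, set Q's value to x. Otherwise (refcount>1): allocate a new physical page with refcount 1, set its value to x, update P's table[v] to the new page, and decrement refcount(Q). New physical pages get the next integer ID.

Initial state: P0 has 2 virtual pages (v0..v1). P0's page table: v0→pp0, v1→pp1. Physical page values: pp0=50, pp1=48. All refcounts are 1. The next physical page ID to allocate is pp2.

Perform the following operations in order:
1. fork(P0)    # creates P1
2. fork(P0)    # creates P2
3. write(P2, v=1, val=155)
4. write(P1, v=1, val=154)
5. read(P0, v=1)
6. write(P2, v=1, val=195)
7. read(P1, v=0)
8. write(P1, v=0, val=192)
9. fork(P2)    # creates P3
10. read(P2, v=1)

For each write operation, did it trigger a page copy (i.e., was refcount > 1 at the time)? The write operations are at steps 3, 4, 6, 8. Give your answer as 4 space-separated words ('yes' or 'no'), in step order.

Op 1: fork(P0) -> P1. 2 ppages; refcounts: pp0:2 pp1:2
Op 2: fork(P0) -> P2. 2 ppages; refcounts: pp0:3 pp1:3
Op 3: write(P2, v1, 155). refcount(pp1)=3>1 -> COPY to pp2. 3 ppages; refcounts: pp0:3 pp1:2 pp2:1
Op 4: write(P1, v1, 154). refcount(pp1)=2>1 -> COPY to pp3. 4 ppages; refcounts: pp0:3 pp1:1 pp2:1 pp3:1
Op 5: read(P0, v1) -> 48. No state change.
Op 6: write(P2, v1, 195). refcount(pp2)=1 -> write in place. 4 ppages; refcounts: pp0:3 pp1:1 pp2:1 pp3:1
Op 7: read(P1, v0) -> 50. No state change.
Op 8: write(P1, v0, 192). refcount(pp0)=3>1 -> COPY to pp4. 5 ppages; refcounts: pp0:2 pp1:1 pp2:1 pp3:1 pp4:1
Op 9: fork(P2) -> P3. 5 ppages; refcounts: pp0:3 pp1:1 pp2:2 pp3:1 pp4:1
Op 10: read(P2, v1) -> 195. No state change.

yes yes no yes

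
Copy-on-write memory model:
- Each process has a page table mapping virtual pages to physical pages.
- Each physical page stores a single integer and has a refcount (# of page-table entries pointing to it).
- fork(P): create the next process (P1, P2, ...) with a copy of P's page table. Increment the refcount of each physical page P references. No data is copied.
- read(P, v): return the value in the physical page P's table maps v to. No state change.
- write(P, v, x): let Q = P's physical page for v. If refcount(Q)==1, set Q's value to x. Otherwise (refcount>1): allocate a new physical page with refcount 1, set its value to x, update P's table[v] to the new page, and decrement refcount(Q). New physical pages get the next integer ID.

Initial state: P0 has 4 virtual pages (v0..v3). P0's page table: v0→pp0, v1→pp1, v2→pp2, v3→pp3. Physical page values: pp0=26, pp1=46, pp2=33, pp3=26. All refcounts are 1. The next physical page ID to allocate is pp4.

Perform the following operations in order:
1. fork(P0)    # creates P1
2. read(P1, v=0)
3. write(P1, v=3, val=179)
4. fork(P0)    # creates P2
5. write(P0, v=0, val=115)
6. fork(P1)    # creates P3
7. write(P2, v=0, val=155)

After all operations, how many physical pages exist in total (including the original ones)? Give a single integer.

Answer: 7

Derivation:
Op 1: fork(P0) -> P1. 4 ppages; refcounts: pp0:2 pp1:2 pp2:2 pp3:2
Op 2: read(P1, v0) -> 26. No state change.
Op 3: write(P1, v3, 179). refcount(pp3)=2>1 -> COPY to pp4. 5 ppages; refcounts: pp0:2 pp1:2 pp2:2 pp3:1 pp4:1
Op 4: fork(P0) -> P2. 5 ppages; refcounts: pp0:3 pp1:3 pp2:3 pp3:2 pp4:1
Op 5: write(P0, v0, 115). refcount(pp0)=3>1 -> COPY to pp5. 6 ppages; refcounts: pp0:2 pp1:3 pp2:3 pp3:2 pp4:1 pp5:1
Op 6: fork(P1) -> P3. 6 ppages; refcounts: pp0:3 pp1:4 pp2:4 pp3:2 pp4:2 pp5:1
Op 7: write(P2, v0, 155). refcount(pp0)=3>1 -> COPY to pp6. 7 ppages; refcounts: pp0:2 pp1:4 pp2:4 pp3:2 pp4:2 pp5:1 pp6:1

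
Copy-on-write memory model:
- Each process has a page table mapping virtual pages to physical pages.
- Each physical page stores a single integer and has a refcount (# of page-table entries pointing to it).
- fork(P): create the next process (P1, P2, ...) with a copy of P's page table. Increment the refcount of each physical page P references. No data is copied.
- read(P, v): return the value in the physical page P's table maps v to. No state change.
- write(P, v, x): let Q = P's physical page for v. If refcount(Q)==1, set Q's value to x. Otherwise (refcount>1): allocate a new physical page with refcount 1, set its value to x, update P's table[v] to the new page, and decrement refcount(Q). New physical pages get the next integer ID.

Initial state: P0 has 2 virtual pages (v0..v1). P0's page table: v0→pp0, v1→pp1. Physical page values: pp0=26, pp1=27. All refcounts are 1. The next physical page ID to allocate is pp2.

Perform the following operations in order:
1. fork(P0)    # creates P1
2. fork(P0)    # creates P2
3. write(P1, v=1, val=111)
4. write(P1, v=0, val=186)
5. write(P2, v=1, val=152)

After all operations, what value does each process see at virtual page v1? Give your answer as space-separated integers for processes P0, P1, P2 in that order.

Op 1: fork(P0) -> P1. 2 ppages; refcounts: pp0:2 pp1:2
Op 2: fork(P0) -> P2. 2 ppages; refcounts: pp0:3 pp1:3
Op 3: write(P1, v1, 111). refcount(pp1)=3>1 -> COPY to pp2. 3 ppages; refcounts: pp0:3 pp1:2 pp2:1
Op 4: write(P1, v0, 186). refcount(pp0)=3>1 -> COPY to pp3. 4 ppages; refcounts: pp0:2 pp1:2 pp2:1 pp3:1
Op 5: write(P2, v1, 152). refcount(pp1)=2>1 -> COPY to pp4. 5 ppages; refcounts: pp0:2 pp1:1 pp2:1 pp3:1 pp4:1
P0: v1 -> pp1 = 27
P1: v1 -> pp2 = 111
P2: v1 -> pp4 = 152

Answer: 27 111 152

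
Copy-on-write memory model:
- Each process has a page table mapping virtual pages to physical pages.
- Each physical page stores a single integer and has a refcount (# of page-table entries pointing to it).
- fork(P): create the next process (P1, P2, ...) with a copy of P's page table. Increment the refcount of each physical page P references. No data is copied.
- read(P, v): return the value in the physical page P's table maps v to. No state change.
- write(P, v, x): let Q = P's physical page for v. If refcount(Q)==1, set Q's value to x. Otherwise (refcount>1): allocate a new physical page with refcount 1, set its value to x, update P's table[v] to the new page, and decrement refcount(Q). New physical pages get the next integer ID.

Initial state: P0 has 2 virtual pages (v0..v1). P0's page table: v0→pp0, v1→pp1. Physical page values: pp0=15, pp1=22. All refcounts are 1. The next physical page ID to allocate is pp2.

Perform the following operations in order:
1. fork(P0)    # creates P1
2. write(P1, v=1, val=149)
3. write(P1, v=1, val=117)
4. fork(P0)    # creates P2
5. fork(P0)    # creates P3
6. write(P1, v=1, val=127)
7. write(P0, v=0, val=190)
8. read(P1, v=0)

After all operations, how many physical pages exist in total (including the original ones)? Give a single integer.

Op 1: fork(P0) -> P1. 2 ppages; refcounts: pp0:2 pp1:2
Op 2: write(P1, v1, 149). refcount(pp1)=2>1 -> COPY to pp2. 3 ppages; refcounts: pp0:2 pp1:1 pp2:1
Op 3: write(P1, v1, 117). refcount(pp2)=1 -> write in place. 3 ppages; refcounts: pp0:2 pp1:1 pp2:1
Op 4: fork(P0) -> P2. 3 ppages; refcounts: pp0:3 pp1:2 pp2:1
Op 5: fork(P0) -> P3. 3 ppages; refcounts: pp0:4 pp1:3 pp2:1
Op 6: write(P1, v1, 127). refcount(pp2)=1 -> write in place. 3 ppages; refcounts: pp0:4 pp1:3 pp2:1
Op 7: write(P0, v0, 190). refcount(pp0)=4>1 -> COPY to pp3. 4 ppages; refcounts: pp0:3 pp1:3 pp2:1 pp3:1
Op 8: read(P1, v0) -> 15. No state change.

Answer: 4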